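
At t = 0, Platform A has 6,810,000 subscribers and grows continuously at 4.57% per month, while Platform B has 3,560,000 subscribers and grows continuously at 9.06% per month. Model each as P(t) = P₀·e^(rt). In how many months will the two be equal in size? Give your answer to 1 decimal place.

t ≈ 14.4 months

6810000·e^(0.0457t) = 3560000·e^(0.0906t)
6810000/3560000 = e^((0.0906 − 0.0457)t) → ln(1.91292) = 0.0449·t
t = 0.64863 / 0.0449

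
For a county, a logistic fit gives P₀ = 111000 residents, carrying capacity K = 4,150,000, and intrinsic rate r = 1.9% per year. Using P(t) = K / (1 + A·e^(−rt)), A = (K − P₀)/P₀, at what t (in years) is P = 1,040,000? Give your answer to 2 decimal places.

t ≈ 131.52 years

A = (4150000 − 111000)/111000 = 36.38739
1040000 = 4150000/(1 + 36.38739·e^(−0.019t)) → 1 + 36.38739·e^(−0.019t) = 3.99038
e^(−0.019t) = 0.082182 → t = ln(12.16813)/0.019 = 2.49882/0.019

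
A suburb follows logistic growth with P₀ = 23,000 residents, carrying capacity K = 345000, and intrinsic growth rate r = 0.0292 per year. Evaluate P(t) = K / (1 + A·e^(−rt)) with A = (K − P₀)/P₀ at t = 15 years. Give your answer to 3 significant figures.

A = (345000 − 23000)/23000 = 14
P(15) = 345000 / (1 + 14·e^(−0.0292·15)) = 345000 / (1 + 14·0.645326)
= 345000 / 10.03456 ≈ 34381.18

≈ 34,400 residents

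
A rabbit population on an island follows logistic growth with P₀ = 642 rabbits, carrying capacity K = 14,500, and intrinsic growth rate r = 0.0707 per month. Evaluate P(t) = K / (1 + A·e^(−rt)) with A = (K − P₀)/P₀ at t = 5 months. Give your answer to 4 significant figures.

≈ 897.4 rabbits

A = (14500 − 642)/642 = 21.58567
P(5) = 14500 / (1 + 21.58567·e^(−0.0707·5)) = 14500 / (1 + 21.58567·0.702226)
= 14500 / 16.15802 ≈ 897.39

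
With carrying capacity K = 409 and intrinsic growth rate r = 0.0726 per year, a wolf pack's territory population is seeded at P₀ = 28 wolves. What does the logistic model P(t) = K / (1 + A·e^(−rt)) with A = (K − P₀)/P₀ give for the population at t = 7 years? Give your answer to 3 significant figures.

≈ 44.5 wolves

A = (409 − 28)/28 = 13.60714
P(7) = 409 / (1 + 13.60714·e^(−0.0726·7)) = 409 / (1 + 13.60714·0.601577)
= 409 / 9.18575 ≈ 44.53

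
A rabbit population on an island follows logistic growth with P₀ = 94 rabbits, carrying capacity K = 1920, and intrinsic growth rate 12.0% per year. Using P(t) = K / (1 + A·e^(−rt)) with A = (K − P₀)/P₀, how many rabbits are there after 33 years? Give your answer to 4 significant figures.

≈ 1,401 rabbits

A = (1920 − 94)/94 = 19.42553
P(33) = 1920 / (1 + 19.42553·e^(−0.12·33)) = 1920 / (1 + 19.42553·0.019063)
= 1920 / 1.37031 ≈ 1401.14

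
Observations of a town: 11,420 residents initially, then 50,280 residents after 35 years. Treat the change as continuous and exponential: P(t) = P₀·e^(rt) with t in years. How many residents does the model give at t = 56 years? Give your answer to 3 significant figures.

r = ln(50280/11420) / 35 ≈ 0.04235 per year
P(56) = 11420 · e^(0.04235·56) = 11420 · 10.71437 ≈ 122358.11

≈ 122,000 residents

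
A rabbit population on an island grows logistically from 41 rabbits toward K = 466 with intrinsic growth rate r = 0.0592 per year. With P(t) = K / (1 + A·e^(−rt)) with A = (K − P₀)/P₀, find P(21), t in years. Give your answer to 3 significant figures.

A = (466 − 41)/41 = 10.36585
P(21) = 466 / (1 + 10.36585·e^(−0.0592·21)) = 466 / (1 + 10.36585·0.28846)
= 466 / 3.99013 ≈ 116.79

≈ 117 rabbits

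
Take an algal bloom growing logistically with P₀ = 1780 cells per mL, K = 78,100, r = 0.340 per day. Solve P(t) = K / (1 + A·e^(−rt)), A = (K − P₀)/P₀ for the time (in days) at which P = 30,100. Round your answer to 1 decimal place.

A = (78100 − 1780)/1780 = 42.8764
30100 = 78100/(1 + 42.8764·e^(−0.34t)) → 1 + 42.8764·e^(−0.34t) = 2.59468
e^(−0.34t) = 0.037193 → t = ln(26.88708)/0.34 = 3.29165/0.34

t ≈ 9.7 days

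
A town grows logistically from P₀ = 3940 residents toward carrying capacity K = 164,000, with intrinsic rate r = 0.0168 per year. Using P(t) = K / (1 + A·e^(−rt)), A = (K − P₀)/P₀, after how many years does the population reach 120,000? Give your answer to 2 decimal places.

A = (164000 − 3940)/3940 = 40.62437
120000 = 164000/(1 + 40.62437·e^(−0.0168t)) → 1 + 40.62437·e^(−0.0168t) = 1.36667
e^(−0.0168t) = 0.009026 → t = ln(110.79372)/0.0168 = 4.70767/0.0168

t ≈ 280.22 years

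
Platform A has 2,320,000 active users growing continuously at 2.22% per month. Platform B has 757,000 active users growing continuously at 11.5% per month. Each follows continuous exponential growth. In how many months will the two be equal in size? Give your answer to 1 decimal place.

2320000·e^(0.0222t) = 757000·e^(0.115t)
2320000/757000 = e^((0.115 − 0.0222)t) → ln(3.06473) = 0.0928·t
t = 1.11996 / 0.0928

t ≈ 12.1 months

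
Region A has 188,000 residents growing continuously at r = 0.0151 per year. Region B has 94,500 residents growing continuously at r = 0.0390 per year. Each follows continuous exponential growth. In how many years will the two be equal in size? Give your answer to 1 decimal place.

t ≈ 28.8 years

188000·e^(0.0151t) = 94500·e^(0.039t)
188000/94500 = e^((0.039 − 0.0151)t) → ln(1.98942) = 0.0239·t
t = 0.68784 / 0.0239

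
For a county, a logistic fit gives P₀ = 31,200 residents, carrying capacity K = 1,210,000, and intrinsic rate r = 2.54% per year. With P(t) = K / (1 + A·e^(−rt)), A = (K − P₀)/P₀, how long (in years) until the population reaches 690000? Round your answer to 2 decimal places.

A = (1210000 − 31200)/31200 = 37.78205
690000 = 1210000/(1 + 37.78205·e^(−0.0254t)) → 1 + 37.78205·e^(−0.0254t) = 1.75362
e^(−0.0254t) = 0.019947 → t = ln(50.13388)/0.0254 = 3.9147/0.0254

t ≈ 154.12 years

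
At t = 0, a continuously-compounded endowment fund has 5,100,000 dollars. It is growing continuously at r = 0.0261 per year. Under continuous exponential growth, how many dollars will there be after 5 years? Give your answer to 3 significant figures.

≈ 5,810,000 dollars

P(5) = 5100000 · e^(0.0261·5) = 5100000 · e^(0.1305)
= 5100000 · 1.1394 ≈ 5810929.49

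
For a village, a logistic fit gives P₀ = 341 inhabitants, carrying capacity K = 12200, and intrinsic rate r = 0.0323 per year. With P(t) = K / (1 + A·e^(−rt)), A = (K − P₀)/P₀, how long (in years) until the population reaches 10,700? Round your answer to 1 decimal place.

A = (12200 − 341)/341 = 34.77713
10700 = 12200/(1 + 34.77713·e^(−0.0323t)) → 1 + 34.77713·e^(−0.0323t) = 1.14019
e^(−0.0323t) = 0.004031 → t = ln(248.07683)/0.0323 = 5.51374/0.0323

t ≈ 170.7 years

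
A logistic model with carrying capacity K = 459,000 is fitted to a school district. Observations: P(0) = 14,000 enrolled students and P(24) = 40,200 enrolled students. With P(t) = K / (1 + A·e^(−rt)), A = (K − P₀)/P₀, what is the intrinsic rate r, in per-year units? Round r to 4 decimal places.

A = (459000 − 14000)/14000 = 31.78571
40200 = 459000/(1 + 31.78571·e^(−r·24)) → e^(−24r) = (11.41791 − 1)/31.78571 = 0.327754
r = −ln(0.327754)/24 = 1.11549/24

r ≈ 0.0465 per year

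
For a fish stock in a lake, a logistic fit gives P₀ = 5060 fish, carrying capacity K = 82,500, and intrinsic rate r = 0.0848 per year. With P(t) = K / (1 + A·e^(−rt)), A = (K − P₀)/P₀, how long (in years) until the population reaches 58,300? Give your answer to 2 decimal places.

A = (82500 − 5060)/5060 = 15.30435
58300 = 82500/(1 + 15.30435·e^(−0.0848t)) → 1 + 15.30435·e^(−0.0848t) = 1.41509
e^(−0.0848t) = 0.027123 → t = ln(36.86957)/0.0848 = 3.60739/0.0848

t ≈ 42.54 years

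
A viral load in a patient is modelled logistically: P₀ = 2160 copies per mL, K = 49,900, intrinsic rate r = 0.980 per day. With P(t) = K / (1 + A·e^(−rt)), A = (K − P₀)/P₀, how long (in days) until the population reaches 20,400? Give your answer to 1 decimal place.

t ≈ 2.8 days

A = (49900 − 2160)/2160 = 22.10185
20400 = 49900/(1 + 22.10185·e^(−0.98t)) → 1 + 22.10185·e^(−0.98t) = 2.44608
e^(−0.98t) = 0.065428 → t = ln(15.28399)/0.98 = 2.72681/0.98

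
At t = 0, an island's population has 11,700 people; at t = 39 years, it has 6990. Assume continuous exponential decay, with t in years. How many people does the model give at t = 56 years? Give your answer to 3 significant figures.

≈ 5,580 people

r = ln(6990/11700) / 39 ≈ -0.013208 per year
P(56) = 11700 · e^(-0.013208·56) = 11700 · 0.47728 ≈ 5584.23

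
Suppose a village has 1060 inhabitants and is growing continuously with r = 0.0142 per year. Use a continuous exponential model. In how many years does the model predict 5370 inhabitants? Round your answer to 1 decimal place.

5370 = 1060 · e^(0.0142·t)
t = ln(5370/1060) / 0.0142 = ln(5.06604) / 0.0142 = 1.62256 / 0.0142

t ≈ 114.3 years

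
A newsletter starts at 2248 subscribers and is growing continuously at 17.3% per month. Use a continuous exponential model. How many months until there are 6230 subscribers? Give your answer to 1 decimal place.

6230 = 2248 · e^(0.173·t)
t = ln(6230/2248) / 0.173 = ln(2.77135) / 0.173 = 1.01934 / 0.173

t ≈ 5.9 months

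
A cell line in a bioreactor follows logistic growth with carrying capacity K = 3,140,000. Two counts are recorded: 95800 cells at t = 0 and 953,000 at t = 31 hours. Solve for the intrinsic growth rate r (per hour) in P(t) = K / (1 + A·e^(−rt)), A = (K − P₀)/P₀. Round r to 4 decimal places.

r ≈ 0.0848 per hour

A = (3140000 − 95800)/95800 = 31.77662
953000 = 3140000/(1 + 31.77662·e^(−r·31)) → e^(−31r) = (3.29486 − 1)/31.77662 = 0.072218
r = −ln(0.072218)/31 = 2.62806/31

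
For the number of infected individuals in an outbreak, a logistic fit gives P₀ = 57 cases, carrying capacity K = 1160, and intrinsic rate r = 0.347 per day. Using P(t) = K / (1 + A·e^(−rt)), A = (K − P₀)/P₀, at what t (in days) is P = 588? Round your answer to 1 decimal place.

A = (1160 − 57)/57 = 19.35088
588 = 1160/(1 + 19.35088·e^(−0.347t)) → 1 + 19.35088·e^(−0.347t) = 1.97279
e^(−0.347t) = 0.050271 → t = ln(19.89216)/0.347 = 2.99033/0.347

t ≈ 8.6 days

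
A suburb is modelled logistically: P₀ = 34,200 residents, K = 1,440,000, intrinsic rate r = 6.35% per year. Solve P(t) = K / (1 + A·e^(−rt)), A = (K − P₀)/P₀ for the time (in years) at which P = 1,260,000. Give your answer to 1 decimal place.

t ≈ 89.2 years

A = (1440000 − 34200)/34200 = 41.10526
1260000 = 1440000/(1 + 41.10526·e^(−0.0635t)) → 1 + 41.10526·e^(−0.0635t) = 1.14286
e^(−0.0635t) = 0.003475 → t = ln(287.73684)/0.0635 = 5.66205/0.0635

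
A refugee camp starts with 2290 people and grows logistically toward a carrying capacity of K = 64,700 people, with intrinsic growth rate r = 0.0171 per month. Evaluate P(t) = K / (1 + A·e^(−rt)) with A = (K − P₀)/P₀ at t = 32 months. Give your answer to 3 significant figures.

A = (64700 − 2290)/2290 = 27.25328
P(32) = 64700 / (1 + 27.25328·e^(−0.0171·32)) = 64700 / (1 + 27.25328·0.578568)
= 64700 / 16.76786 ≈ 3858.57

≈ 3,860 people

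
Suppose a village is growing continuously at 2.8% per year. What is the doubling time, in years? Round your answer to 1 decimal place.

doubling time ≈ 24.8 years

doubling time = ln(2) / |r| = 0.69315 / 0.028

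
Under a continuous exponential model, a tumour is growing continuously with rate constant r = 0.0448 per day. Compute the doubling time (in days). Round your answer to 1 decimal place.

doubling time ≈ 15.5 days

doubling time = ln(2) / |r| = 0.69315 / 0.0448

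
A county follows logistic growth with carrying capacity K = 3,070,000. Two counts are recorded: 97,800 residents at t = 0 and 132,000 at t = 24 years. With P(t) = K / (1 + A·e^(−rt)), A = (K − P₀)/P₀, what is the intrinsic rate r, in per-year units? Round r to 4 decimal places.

r ≈ 0.0130 per year

A = (3070000 − 97800)/97800 = 30.39059
132000 = 3070000/(1 + 30.39059·e^(−r·24)) → e^(−24r) = (23.25758 − 1)/30.39059 = 0.732384
r = −ln(0.732384)/24 = 0.31145/24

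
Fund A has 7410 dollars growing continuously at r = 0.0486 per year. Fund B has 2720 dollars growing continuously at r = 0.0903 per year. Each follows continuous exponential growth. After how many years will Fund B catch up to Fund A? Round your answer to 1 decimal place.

7410·e^(0.0486t) = 2720·e^(0.0903t)
7410/2720 = e^((0.0903 − 0.0486)t) → ln(2.72426) = 0.0417·t
t = 1.0022 / 0.0417

t ≈ 24.0 years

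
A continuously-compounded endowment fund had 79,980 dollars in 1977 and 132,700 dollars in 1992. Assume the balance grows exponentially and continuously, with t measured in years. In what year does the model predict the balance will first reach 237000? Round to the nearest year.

r = ln(132700/79980) / 15 = 0.50631/15 ≈ 0.033754 per year
t = ln(237000/79980) / r = 1.08628/0.033754 ≈ 32.18 years after 1977

year 2009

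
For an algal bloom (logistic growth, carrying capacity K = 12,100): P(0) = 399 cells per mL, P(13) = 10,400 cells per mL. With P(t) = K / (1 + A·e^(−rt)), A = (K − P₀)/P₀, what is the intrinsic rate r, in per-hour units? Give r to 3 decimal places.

A = (12100 − 399)/399 = 29.32581
10400 = 12100/(1 + 29.32581·e^(−r·13)) → e^(−13r) = (1.16346 − 1)/29.32581 = 0.005574
r = −ln(0.005574)/13 = 5.18965/13

r ≈ 0.399 per hour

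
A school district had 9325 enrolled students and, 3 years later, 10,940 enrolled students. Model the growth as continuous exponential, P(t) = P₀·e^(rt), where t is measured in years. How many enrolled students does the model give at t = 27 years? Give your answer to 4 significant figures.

≈ 39,260 enrolled students

r = ln(10940/9325) / 3 ≈ 0.053242 per year
P(27) = 9325 · e^(0.053242·27) = 9325 · 4.21033 ≈ 39261.35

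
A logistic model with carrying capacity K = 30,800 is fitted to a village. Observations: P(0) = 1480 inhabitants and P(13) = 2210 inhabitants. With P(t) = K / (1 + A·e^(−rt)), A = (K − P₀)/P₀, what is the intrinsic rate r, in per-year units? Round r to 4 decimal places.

A = (30800 − 1480)/1480 = 19.81081
2210 = 30800/(1 + 19.81081·e^(−r·13)) → e^(−13r) = (13.93665 − 1)/19.81081 = 0.65301
r = −ln(0.65301)/13 = 0.42616/13

r ≈ 0.0328 per year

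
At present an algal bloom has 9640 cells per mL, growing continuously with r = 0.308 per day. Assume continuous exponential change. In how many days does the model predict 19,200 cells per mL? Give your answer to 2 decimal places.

t ≈ 2.24 days

19200 = 9640 · e^(0.308·t)
t = ln(19200/9640) / 0.308 = ln(1.9917) / 0.308 = 0.68899 / 0.308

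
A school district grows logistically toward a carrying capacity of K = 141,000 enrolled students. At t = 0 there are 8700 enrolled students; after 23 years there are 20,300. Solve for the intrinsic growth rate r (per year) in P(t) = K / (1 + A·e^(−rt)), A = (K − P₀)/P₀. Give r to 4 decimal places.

A = (141000 − 8700)/8700 = 15.2069
20300 = 141000/(1 + 15.2069·e^(−r·23)) → e^(−23r) = (6.94581 − 1)/15.2069 = 0.390994
r = −ln(0.390994)/23 = 0.93906/23

r ≈ 0.0408 per year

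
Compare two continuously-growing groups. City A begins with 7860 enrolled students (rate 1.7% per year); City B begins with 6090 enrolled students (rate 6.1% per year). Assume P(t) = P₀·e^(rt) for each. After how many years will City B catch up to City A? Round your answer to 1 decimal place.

t ≈ 5.8 years

7860·e^(0.017t) = 6090·e^(0.061t)
7860/6090 = e^((0.061 − 0.017)t) → ln(1.29064) = 0.044·t
t = 0.25514 / 0.044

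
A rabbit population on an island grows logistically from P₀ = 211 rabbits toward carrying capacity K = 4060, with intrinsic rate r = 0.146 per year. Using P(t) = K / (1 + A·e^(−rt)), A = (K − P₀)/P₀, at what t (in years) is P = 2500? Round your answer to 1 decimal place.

t ≈ 23.1 years

A = (4060 − 211)/211 = 18.24171
2500 = 4060/(1 + 18.24171·e^(−0.146t)) → 1 + 18.24171·e^(−0.146t) = 1.624
e^(−0.146t) = 0.034207 → t = ln(29.2335)/0.146 = 3.37532/0.146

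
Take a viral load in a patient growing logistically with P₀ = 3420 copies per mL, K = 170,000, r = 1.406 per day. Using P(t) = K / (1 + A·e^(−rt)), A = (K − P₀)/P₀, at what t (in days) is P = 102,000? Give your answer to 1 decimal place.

A = (170000 − 3420)/3420 = 48.7076
102000 = 170000/(1 + 48.7076·e^(−1.406t)) → 1 + 48.7076·e^(−1.406t) = 1.66667
e^(−1.406t) = 0.013687 → t = ln(73.0614)/1.406 = 4.2913/1.406

t ≈ 3.1 days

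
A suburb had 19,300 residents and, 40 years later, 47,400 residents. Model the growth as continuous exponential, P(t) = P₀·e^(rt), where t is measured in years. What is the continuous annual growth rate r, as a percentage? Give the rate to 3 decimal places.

r ≈ 2.246% per year

47400 = 19300 · e^(r·40)
e^(40r) = 47400/19300 = 2.45596
r = ln(2.45596) / 40 = 0.89852 / 40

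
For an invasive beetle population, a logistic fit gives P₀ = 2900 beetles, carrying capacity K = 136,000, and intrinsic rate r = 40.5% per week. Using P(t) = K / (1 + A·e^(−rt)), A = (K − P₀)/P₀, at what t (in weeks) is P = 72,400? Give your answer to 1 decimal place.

A = (136000 − 2900)/2900 = 45.89655
72400 = 136000/(1 + 45.89655·e^(−0.405t)) → 1 + 45.89655·e^(−0.405t) = 1.87845
e^(−0.405t) = 0.01914 → t = ln(52.24702)/0.405 = 3.95598/0.405

t ≈ 9.8 weeks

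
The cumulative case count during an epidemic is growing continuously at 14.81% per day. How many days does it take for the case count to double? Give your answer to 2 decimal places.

doubling time ≈ 4.68 days

doubling time = ln(2) / |r| = 0.69315 / 0.1481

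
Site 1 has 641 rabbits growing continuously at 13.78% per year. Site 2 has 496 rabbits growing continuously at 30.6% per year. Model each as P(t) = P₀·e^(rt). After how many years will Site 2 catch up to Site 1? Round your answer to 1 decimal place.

641·e^(0.1378t) = 496·e^(0.306t)
641/496 = e^((0.306 − 0.1378)t) → ln(1.29234) = 0.1682·t
t = 0.25645 / 0.1682

t ≈ 1.5 years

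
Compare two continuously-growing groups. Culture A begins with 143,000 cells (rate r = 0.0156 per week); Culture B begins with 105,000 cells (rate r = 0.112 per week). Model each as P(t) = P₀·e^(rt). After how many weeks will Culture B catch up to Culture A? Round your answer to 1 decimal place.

143000·e^(0.0156t) = 105000·e^(0.112t)
143000/105000 = e^((0.112 − 0.0156)t) → ln(1.3619) = 0.0964·t
t = 0.30888 / 0.0964

t ≈ 3.2 weeks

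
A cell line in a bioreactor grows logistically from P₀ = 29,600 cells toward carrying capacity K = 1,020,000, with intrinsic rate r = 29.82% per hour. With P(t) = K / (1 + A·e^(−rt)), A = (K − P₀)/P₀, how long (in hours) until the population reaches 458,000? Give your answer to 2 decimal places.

t ≈ 11.09 hours

A = (1020000 − 29600)/29600 = 33.45946
458000 = 1020000/(1 + 33.45946·e^(−0.2982t)) → 1 + 33.45946·e^(−0.2982t) = 2.22707
e^(−0.2982t) = 0.036673 → t = ln(27.26767)/0.2982 = 3.3057/0.2982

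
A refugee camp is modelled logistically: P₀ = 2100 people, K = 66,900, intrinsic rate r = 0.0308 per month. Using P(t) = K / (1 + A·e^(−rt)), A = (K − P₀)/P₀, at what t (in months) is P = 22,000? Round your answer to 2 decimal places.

A = (66900 − 2100)/2100 = 30.85714
22000 = 66900/(1 + 30.85714·e^(−0.0308t)) → 1 + 30.85714·e^(−0.0308t) = 3.04091
e^(−0.0308t) = 0.066141 → t = ln(15.11931)/0.0308 = 2.71597/0.0308

t ≈ 88.18 months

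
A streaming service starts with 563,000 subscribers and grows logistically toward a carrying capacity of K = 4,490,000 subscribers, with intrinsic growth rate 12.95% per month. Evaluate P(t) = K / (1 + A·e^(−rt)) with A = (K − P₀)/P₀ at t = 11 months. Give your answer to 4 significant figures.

A = (4490000 − 563000)/563000 = 6.97513
P(11) = 4490000 / (1 + 6.97513·e^(−0.1295·11)) = 4490000 / (1 + 6.97513·0.240629)
= 4490000 / 2.67842 ≈ 1676362.96

≈ 1,676,000 subscribers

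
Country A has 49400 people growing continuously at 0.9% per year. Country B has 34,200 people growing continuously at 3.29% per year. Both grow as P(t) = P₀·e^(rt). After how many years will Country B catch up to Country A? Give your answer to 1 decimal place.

t ≈ 15.4 years

49400·e^(0.009t) = 34200·e^(0.0329t)
49400/34200 = e^((0.0329 − 0.009)t) → ln(1.44444) = 0.0239·t
t = 0.36772 / 0.0239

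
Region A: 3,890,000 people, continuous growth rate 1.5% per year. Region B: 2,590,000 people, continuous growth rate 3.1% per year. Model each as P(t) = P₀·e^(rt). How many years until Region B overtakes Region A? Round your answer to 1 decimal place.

t ≈ 25.4 years

3890000·e^(0.015t) = 2590000·e^(0.031t)
3890000/2590000 = e^((0.031 − 0.015)t) → ln(1.50193) = 0.016·t
t = 0.40675 / 0.016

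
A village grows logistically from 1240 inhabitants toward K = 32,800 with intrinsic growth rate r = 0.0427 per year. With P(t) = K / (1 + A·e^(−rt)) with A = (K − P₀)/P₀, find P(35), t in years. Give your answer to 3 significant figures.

A = (32800 − 1240)/1240 = 25.45161
P(35) = 32800 / (1 + 25.45161·e^(−0.0427·35)) = 32800 / (1 + 25.45161·0.224361)
= 32800 / 6.71034 ≈ 4887.98

≈ 4,890 inhabitants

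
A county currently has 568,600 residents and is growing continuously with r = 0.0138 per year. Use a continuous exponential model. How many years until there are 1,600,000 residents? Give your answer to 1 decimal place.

1600000 = 568600 · e^(0.0138·t)
t = ln(1600000/568600) / 0.0138 = ln(2.81393) / 0.0138 = 1.03458 / 0.0138

t ≈ 75.0 years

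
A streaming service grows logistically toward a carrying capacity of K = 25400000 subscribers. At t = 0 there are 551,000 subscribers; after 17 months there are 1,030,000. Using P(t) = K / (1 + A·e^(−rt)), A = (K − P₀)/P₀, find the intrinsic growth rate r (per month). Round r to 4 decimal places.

A = (25400000 − 551000)/551000 = 45.098
1030000 = 25400000/(1 + 45.098·e^(−r·17)) → e^(−17r) = (24.66019 − 1)/45.098 = 0.52464
r = −ln(0.52464)/17 = 0.64504/17

r ≈ 0.0379 per month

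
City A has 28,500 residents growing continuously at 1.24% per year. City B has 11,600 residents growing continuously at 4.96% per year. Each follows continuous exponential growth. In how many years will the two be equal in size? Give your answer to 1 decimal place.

t ≈ 24.2 years

28500·e^(0.0124t) = 11600·e^(0.0496t)
28500/11600 = e^((0.0496 − 0.0124)t) → ln(2.4569) = 0.0372·t
t = 0.8989 / 0.0372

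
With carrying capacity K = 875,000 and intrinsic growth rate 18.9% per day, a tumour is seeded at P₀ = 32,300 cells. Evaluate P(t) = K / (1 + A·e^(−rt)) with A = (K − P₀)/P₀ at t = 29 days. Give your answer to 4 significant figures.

≈ 789,200 cells

A = (875000 − 32300)/32300 = 26.08978
P(29) = 875000 / (1 + 26.08978·e^(−0.189·29)) = 875000 / (1 + 26.08978·0.004165)
= 875000 / 1.10867 ≈ 789235.24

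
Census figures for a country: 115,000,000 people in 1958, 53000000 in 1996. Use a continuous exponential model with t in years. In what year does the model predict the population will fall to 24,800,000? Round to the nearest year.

year 2033

r = ln(53000000/115000000) / 38 = -0.77464/38 ≈ -0.020385 per year
t = ln(24800000/115000000) / r = -1.53409/-0.020385 ≈ 75.25 years after 1958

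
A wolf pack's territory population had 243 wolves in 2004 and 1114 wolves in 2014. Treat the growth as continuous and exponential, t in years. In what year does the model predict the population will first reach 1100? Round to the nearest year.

r = ln(1114/243) / 10 = 1.52265/10 ≈ 0.152265 per year
t = ln(1100/243) / r = 1.51/0.152265 ≈ 9.92 years after 2004

year 2014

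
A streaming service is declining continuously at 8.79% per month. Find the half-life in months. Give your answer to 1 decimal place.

half-life = ln(2) / |r| = 0.69315 / 0.0879

half-life ≈ 7.9 months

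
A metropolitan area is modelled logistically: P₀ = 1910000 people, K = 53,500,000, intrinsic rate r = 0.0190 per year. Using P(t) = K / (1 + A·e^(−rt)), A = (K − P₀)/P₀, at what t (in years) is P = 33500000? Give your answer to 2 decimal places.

A = (53500000 − 1910000)/1910000 = 27.01047
33500000 = 53500000/(1 + 27.01047·e^(−0.019t)) → 1 + 27.01047·e^(−0.019t) = 1.59701
e^(−0.019t) = 0.022103 → t = ln(45.24254)/0.019 = 3.81204/0.019

t ≈ 200.63 years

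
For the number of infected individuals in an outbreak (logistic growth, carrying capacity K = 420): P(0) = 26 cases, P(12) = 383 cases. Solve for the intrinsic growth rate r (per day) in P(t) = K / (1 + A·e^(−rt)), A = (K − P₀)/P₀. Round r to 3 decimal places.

A = (420 − 26)/26 = 15.15385
383 = 420/(1 + 15.15385·e^(−r·12)) → e^(−12r) = (1.09661 − 1)/15.15385 = 0.006375
r = −ln(0.006375)/12 = 5.05537/12

r ≈ 0.421 per day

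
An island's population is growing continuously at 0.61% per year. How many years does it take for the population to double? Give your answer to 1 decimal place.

doubling time = ln(2) / |r| = 0.69315 / 0.0061

doubling time ≈ 113.6 years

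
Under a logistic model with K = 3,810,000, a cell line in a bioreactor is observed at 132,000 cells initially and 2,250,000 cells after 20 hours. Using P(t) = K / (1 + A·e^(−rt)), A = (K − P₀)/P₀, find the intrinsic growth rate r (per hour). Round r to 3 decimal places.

r ≈ 0.185 per hour

A = (3810000 − 132000)/132000 = 27.86364
2250000 = 3810000/(1 + 27.86364·e^(−r·20)) → e^(−20r) = (1.69333 − 1)/27.86364 = 0.024883
r = −ln(0.024883)/20 = 3.69357/20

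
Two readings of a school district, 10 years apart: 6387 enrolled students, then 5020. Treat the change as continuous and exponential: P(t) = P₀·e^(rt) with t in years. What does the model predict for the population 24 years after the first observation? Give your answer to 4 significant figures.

≈ 3,583 enrolled students

r = ln(5020/6387) / 10 ≈ -0.024083 per year
P(24) = 6387 · e^(-0.024083·24) = 6387 · 0.56102 ≈ 3583.22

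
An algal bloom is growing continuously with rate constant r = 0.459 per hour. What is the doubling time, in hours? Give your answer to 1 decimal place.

doubling time ≈ 1.5 hours

doubling time = ln(2) / |r| = 0.69315 / 0.459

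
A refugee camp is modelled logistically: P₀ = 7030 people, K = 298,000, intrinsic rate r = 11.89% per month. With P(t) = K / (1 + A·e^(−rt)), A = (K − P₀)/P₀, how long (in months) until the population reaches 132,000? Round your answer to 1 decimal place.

A = (298000 − 7030)/7030 = 41.38976
132000 = 298000/(1 + 41.38976·e^(−0.1189t)) → 1 + 41.38976·e^(−0.1189t) = 2.25758
e^(−0.1189t) = 0.030384 → t = ln(32.91234)/0.1189 = 3.49385/0.1189

t ≈ 29.4 months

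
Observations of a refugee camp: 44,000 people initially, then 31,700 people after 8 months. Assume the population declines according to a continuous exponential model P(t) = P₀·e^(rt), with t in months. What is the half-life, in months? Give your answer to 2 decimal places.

r = ln(31700/44000) / 8 = ln(0.72045) / 8 ≈ -0.040984 per month
half-life = ln 2 / |r| = 0.69315 / 0.040984

half-life ≈ 16.91 months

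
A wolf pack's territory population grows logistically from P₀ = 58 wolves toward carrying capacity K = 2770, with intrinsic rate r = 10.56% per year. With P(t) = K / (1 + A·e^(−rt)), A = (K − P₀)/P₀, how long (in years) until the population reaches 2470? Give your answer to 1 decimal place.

t ≈ 56.4 years

A = (2770 − 58)/58 = 46.75862
2470 = 2770/(1 + 46.75862·e^(−0.1056t)) → 1 + 46.75862·e^(−0.1056t) = 1.12146
e^(−0.1056t) = 0.002598 → t = ln(384.97931)/0.1056 = 5.95319/0.1056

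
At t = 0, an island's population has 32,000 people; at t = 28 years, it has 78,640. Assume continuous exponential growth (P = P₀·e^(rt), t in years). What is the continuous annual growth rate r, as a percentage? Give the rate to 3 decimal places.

78640 = 32000 · e^(r·28)
e^(28r) = 78640/32000 = 2.4575
r = ln(2.4575) / 28 = 0.89914 / 28

r ≈ 3.211% per year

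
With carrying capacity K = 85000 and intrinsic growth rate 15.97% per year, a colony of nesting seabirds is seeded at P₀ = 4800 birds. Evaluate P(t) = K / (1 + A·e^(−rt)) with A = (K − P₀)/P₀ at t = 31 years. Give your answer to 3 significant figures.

A = (85000 − 4800)/4800 = 16.70833
P(31) = 85000 / (1 + 16.70833·e^(−0.1597·31)) = 85000 / (1 + 16.70833·0.007078)
= 85000 / 1.11827 ≈ 76010.32

≈ 76,000 birds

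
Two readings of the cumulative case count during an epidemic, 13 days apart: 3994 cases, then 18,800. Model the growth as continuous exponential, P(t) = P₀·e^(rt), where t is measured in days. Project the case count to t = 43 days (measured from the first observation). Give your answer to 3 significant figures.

≈ 671,000 cases

r = ln(18800/3994) / 13 ≈ 0.119159 per day
P(43) = 3994 · e^(0.119159·43) = 3994 · 167.9768 ≈ 670899.34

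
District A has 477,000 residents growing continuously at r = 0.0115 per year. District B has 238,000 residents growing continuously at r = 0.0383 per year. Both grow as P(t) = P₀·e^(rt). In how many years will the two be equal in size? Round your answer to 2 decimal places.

477000·e^(0.0115t) = 238000·e^(0.0383t)
477000/238000 = e^((0.0383 − 0.0115)t) → ln(2.0042) = 0.0268·t
t = 0.69525 / 0.0268

t ≈ 25.94 years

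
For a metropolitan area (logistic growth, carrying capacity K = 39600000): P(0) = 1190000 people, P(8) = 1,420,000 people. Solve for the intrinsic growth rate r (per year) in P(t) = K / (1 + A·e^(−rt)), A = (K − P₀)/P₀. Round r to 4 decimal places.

r ≈ 0.0228 per year

A = (39600000 − 1190000)/1190000 = 32.27731
1420000 = 39600000/(1 + 32.27731·e^(−r·8)) → e^(−8r) = (27.88732 − 1)/32.27731 = 0.83301
r = −ln(0.83301)/8 = 0.18271/8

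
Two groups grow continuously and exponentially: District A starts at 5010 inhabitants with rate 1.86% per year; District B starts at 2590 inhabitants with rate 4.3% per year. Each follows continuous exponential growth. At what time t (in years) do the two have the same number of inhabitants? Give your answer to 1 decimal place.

t ≈ 27.0 years

5010·e^(0.0186t) = 2590·e^(0.043t)
5010/2590 = e^((0.043 − 0.0186)t) → ln(1.93436) = 0.0244·t
t = 0.65978 / 0.0244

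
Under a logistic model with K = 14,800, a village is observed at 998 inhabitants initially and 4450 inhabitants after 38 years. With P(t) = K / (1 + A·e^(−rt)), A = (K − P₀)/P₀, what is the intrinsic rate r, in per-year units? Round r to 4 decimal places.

A = (14800 − 998)/998 = 13.82966
4450 = 14800/(1 + 13.82966·e^(−r·38)) → e^(−38r) = (3.32584 − 1)/13.82966 = 0.168178
r = −ln(0.168178)/38 = 1.78273/38

r ≈ 0.0469 per year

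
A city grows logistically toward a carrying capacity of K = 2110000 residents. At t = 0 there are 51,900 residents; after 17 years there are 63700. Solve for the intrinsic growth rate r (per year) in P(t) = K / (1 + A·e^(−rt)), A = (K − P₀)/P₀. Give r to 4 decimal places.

A = (2110000 − 51900)/51900 = 39.65511
63700 = 2110000/(1 + 39.65511·e^(−r·17)) → e^(−17r) = (33.12402 − 1)/39.65511 = 0.810085
r = −ln(0.810085)/17 = 0.21062/17

r ≈ 0.0124 per year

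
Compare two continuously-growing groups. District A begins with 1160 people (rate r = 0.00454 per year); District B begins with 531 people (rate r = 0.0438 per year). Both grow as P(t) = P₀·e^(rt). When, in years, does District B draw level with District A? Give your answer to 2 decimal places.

1160·e^(0.00454t) = 531·e^(0.0438t)
1160/531 = e^((0.0438 − 0.00454)t) → ln(2.18456) = 0.03926·t
t = 0.78141 / 0.03926

t ≈ 19.90 years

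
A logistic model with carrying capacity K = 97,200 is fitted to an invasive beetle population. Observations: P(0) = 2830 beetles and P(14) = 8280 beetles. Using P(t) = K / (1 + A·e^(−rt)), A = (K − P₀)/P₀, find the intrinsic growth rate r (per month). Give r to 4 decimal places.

r ≈ 0.0809 per month

A = (97200 − 2830)/2830 = 33.34629
8280 = 97200/(1 + 33.34629·e^(−r·14)) → e^(−14r) = (11.73913 − 1)/33.34629 = 0.322049
r = −ln(0.322049)/14 = 1.13305/14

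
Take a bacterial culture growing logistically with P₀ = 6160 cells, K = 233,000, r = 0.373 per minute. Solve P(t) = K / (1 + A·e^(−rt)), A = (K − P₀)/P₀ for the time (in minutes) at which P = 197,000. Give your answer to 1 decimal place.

A = (233000 − 6160)/6160 = 36.82468
197000 = 233000/(1 + 36.82468·e^(−0.373t)) → 1 + 36.82468·e^(−0.373t) = 1.18274
e^(−0.373t) = 0.004962 → t = ln(201.51281)/0.373 = 5.30585/0.373

t ≈ 14.2 minutes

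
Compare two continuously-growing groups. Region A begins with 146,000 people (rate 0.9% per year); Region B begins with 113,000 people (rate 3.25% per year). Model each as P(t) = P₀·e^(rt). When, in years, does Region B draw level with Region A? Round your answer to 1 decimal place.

146000·e^(0.009t) = 113000·e^(0.0325t)
146000/113000 = e^((0.0325 − 0.009)t) → ln(1.29204) = 0.0235·t
t = 0.25622 / 0.0235

t ≈ 10.9 years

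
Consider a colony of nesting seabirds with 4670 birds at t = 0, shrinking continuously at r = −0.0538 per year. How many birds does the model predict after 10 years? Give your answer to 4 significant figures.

P(10) = 4670 · e^(-0.0538·10) = 4670 · e^(-0.538)
= 4670 · 0.58391 ≈ 2726.88

≈ 2,727 birds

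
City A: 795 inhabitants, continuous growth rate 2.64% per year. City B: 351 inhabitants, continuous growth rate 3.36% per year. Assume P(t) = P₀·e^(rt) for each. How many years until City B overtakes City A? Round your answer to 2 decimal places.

t ≈ 113.55 years

795·e^(0.0264t) = 351·e^(0.0336t)
795/351 = e^((0.0336 − 0.0264)t) → ln(2.26496) = 0.0072·t
t = 0.81756 / 0.0072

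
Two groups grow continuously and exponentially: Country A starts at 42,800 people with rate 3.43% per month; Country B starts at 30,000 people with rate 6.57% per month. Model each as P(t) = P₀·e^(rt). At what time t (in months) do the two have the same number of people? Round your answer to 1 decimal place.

t ≈ 11.3 months

42800·e^(0.0343t) = 30000·e^(0.0657t)
42800/30000 = e^((0.0657 − 0.0343)t) → ln(1.42667) = 0.0314·t
t = 0.35534 / 0.0314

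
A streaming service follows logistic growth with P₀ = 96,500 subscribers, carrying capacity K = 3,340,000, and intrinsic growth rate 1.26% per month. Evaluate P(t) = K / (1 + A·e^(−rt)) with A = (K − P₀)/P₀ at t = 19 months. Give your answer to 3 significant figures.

≈ 122,000 subscribers

A = (3340000 − 96500)/96500 = 33.6114
P(19) = 3340000 / (1 + 33.6114·e^(−0.0126·19)) = 3340000 / (1 + 33.6114·0.7871)
= 3340000 / 27.45553 ≈ 121651.26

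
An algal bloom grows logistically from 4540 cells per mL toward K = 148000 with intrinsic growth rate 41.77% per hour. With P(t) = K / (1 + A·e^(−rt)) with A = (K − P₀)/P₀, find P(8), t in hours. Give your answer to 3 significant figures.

A = (148000 − 4540)/4540 = 31.59912
P(8) = 148000 / (1 + 31.59912·e^(−0.4177·8)) = 148000 / (1 + 31.59912·0.03538)
= 148000 / 2.11799 ≈ 69877.69

≈ 69,900 cells per mL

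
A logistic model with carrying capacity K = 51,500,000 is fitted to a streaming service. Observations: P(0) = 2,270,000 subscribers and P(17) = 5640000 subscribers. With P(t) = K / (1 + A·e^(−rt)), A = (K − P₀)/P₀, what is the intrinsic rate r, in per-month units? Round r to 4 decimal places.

r ≈ 0.0577 per month

A = (51500000 − 2270000)/2270000 = 21.68722
5640000 = 51500000/(1 + 21.68722·e^(−r·17)) → e^(−17r) = (9.13121 − 1)/21.68722 = 0.374931
r = −ln(0.374931)/17 = 0.98101/17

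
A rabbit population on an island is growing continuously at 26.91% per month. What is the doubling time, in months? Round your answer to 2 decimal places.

doubling time = ln(2) / |r| = 0.69315 / 0.2691

doubling time ≈ 2.58 months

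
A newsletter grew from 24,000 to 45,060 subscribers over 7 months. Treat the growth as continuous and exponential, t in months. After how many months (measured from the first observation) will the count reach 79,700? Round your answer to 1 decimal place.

t ≈ 13.3 months

r = ln(45060/24000) / 7 ≈ 0.089992 per month
t = ln(79700/24000) / r = 1.20022 / 0.089992 ≈ 13.337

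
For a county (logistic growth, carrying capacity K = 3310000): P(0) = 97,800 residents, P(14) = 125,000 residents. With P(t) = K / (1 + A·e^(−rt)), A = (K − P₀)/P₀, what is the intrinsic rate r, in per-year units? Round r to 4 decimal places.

A = (3310000 − 97800)/97800 = 32.84458
125000 = 3310000/(1 + 32.84458·e^(−r·14)) → e^(−14r) = (26.48 − 1)/32.84458 = 0.775775
r = −ln(0.775775)/14 = 0.25389/14

r ≈ 0.0181 per year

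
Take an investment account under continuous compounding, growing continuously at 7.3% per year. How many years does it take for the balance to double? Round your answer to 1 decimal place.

doubling time ≈ 9.5 years

doubling time = ln(2) / |r| = 0.69315 / 0.073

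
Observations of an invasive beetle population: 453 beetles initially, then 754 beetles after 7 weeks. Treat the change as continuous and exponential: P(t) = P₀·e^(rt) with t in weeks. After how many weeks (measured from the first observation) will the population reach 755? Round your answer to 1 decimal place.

r = ln(754/453) / 7 ≈ 0.072786 per week
t = ln(755/453) / r = 0.51083 / 0.072786 ≈ 7.018

t ≈ 7.0 weeks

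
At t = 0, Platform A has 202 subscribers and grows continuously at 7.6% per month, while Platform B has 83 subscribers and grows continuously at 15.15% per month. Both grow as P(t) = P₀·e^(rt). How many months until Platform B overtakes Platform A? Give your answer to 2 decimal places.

t ≈ 11.78 months

202·e^(0.076t) = 83·e^(0.1515t)
202/83 = e^((0.1515 − 0.076)t) → ln(2.43373) = 0.0755·t
t = 0.88943 / 0.0755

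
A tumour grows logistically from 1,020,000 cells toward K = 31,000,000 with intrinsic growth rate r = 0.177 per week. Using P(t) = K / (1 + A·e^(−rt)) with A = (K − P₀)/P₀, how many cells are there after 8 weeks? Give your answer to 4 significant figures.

A = (31000000 − 1020000)/1020000 = 29.39216
P(8) = 31000000 / (1 + 29.39216·e^(−0.177·8)) = 31000000 / (1 + 29.39216·0.242683)
= 31000000 / 8.13297 ≈ 3811645.12

≈ 3,812,000 cells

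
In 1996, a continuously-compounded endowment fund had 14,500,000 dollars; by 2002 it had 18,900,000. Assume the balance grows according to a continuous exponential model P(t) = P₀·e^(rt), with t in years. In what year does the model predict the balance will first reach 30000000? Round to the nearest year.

year 2012

r = ln(18900000/14500000) / 6 = 0.26501/6 ≈ 0.044169 per year
t = ln(30000000/14500000) / r = 0.72705/0.044169 ≈ 16.46 years after 1996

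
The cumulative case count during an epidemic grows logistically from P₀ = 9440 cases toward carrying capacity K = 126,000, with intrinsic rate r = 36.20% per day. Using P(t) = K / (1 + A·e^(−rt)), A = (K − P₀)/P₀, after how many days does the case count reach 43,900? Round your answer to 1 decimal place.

A = (126000 − 9440)/9440 = 12.34746
43900 = 126000/(1 + 12.34746·e^(−0.362t)) → 1 + 12.34746·e^(−0.362t) = 2.87016
e^(−0.362t) = 0.151461 → t = ln(6.60236)/0.362 = 1.88743/0.362

t ≈ 5.2 days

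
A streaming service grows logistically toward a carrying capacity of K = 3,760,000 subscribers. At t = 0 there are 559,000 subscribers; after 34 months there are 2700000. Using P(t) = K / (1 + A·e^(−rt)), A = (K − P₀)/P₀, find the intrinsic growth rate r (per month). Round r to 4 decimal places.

A = (3760000 − 559000)/559000 = 5.7263
2700000 = 3760000/(1 + 5.7263·e^(−r·34)) → e^(−34r) = (1.39259 − 1)/5.7263 = 0.06856
r = −ln(0.06856)/34 = 2.68005/34

r ≈ 0.0788 per month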